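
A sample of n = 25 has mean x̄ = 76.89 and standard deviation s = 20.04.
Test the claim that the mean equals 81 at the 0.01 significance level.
One-sample t-test:
H₀: μ = 81
H₁: μ ≠ 81
df = n - 1 = 24
t = (x̄ - μ₀) / (s/√n) = (76.89 - 81) / (20.04/√25) = -1.025
p-value = 0.3154

Since p-value > α = 0.01, we fail to reject H₀.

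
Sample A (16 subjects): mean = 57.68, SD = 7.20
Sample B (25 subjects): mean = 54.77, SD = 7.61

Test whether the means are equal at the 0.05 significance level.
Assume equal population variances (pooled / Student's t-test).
Student's two-sample t-test (equal variances):
H₀: μ₁ = μ₂
H₁: μ₁ ≠ μ₂
df = n₁ + n₂ - 2 = 39
Pooled variance s_p² = [(n₁-1)s₁² + (n₂-1)s₂²] / (n₁ + n₂ - 2) = [(15)(7.20²) + (24)(7.61²)] / 39 = 55.5767
SE = √(s_p²(1/n₁ + 1/n₂)) = √(55.5767 × (1/16 + 1/25)) = 2.3868
t = (x̄₁ - x̄₂) / SE = (57.68 - 54.77) / 2.3868 = 2.91 / 2.3868 = 1.219
p-value = 0.2301

Since p-value > α = 0.05, we fail to reject H₀.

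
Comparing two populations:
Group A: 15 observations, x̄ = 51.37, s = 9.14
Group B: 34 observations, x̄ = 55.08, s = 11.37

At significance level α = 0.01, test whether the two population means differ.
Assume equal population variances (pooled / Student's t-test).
Student's two-sample t-test (equal variances):
H₀: μ₁ = μ₂
H₁: μ₁ ≠ μ₂
df = n₁ + n₂ - 2 = 47
Pooled variance s_p² = [(n₁-1)s₁² + (n₂-1)s₂²] / (n₁ + n₂ - 2) = [(14)(9.14²) + (33)(11.37²)] / 47 = 115.6530
SE = √(s_p²(1/n₁ + 1/n₂)) = √(115.6530 × (1/15 + 1/34)) = 3.3334
t = (x̄₁ - x̄₂) / SE = (51.37 - 55.08) / 3.3334 = -3.71 / 3.3334 = -1.113
p-value = 0.2714

Since p-value > α = 0.01, we fail to reject H₀.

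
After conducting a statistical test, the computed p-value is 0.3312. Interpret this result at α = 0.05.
Since p = 0.3312 > α = 0.05, fail to reject H₀.
There is insufficient evidence to reject the null hypothesis; the result is not statistically significant at the 0.05 level.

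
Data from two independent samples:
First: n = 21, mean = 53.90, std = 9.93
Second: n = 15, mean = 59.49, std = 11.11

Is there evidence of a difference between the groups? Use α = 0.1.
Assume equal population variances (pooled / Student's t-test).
Student's two-sample t-test (equal variances):
H₀: μ₁ = μ₂
H₁: μ₁ ≠ μ₂
df = n₁ + n₂ - 2 = 34
Pooled variance s_p² = [(n₁-1)s₁² + (n₂-1)s₂²] / (n₁ + n₂ - 2) = [(20)(9.93²) + (14)(11.11²)] / 34 = 108.8279
SE = √(s_p²(1/n₁ + 1/n₂)) = √(108.8279 × (1/21 + 1/15)) = 3.5267
t = (x̄₁ - x̄₂) / SE = (53.90 - 59.49) / 3.5267 = -5.59 / 3.5267 = -1.585
p-value = 0.1222

Since p-value > α = 0.1, we fail to reject H₀.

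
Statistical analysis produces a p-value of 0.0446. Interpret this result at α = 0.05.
Since p = 0.0446 < α = 0.05, reject H₀.
There is sufficient evidence to reject the null hypothesis; the result is statistically significant at the 0.05 level.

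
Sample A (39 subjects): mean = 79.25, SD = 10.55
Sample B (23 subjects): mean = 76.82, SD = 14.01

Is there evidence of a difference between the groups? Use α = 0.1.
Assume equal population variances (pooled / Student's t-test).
Student's two-sample t-test (equal variances):
H₀: μ₁ = μ₂
H₁: μ₁ ≠ μ₂
df = n₁ + n₂ - 2 = 60
Pooled variance s_p² = [(n₁-1)s₁² + (n₂-1)s₂²] / (n₁ + n₂ - 2) = [(38)(10.55²) + (22)(14.01²)] / 60 = 142.4610
SE = √(s_p²(1/n₁ + 1/n₂)) = √(142.4610 × (1/39 + 1/23)) = 3.1380
t = (x̄₁ - x̄₂) / SE = (79.25 - 76.82) / 3.1380 = 2.43 / 3.1380 = 0.774
p-value = 0.4417

Since p-value > α = 0.1, we fail to reject H₀.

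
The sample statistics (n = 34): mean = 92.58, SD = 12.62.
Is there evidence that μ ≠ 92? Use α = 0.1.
One-sample t-test:
H₀: μ = 92
H₁: μ ≠ 92
df = n - 1 = 33
t = (x̄ - μ₀) / (s/√n) = (92.58 - 92) / (12.62/√34) = 0.268
p-value = 0.7904

Since p-value > α = 0.1, we fail to reject H₀.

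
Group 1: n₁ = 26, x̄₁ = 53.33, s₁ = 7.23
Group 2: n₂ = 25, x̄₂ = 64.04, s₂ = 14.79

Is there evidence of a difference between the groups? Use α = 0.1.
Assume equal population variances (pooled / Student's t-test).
Student's two-sample t-test (equal variances):
H₀: μ₁ = μ₂
H₁: μ₁ ≠ μ₂
df = n₁ + n₂ - 2 = 49
Pooled variance s_p² = [(n₁-1)s₁² + (n₂-1)s₂²] / (n₁ + n₂ - 2) = [(25)(7.23²) + (24)(14.79²)] / 49 = 133.8098
SE = √(s_p²(1/n₁ + 1/n₂)) = √(133.8098 × (1/26 + 1/25)) = 3.2402
t = (x̄₁ - x̄₂) / SE = (53.33 - 64.04) / 3.2402 = -10.71 / 3.2402 = -3.305
p-value = 0.0018

Since p-value < α = 0.1, we reject H₀.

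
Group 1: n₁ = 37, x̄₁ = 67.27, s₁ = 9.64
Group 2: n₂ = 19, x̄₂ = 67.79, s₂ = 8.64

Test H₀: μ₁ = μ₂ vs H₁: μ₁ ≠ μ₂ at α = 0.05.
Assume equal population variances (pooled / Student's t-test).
Student's two-sample t-test (equal variances):
H₀: μ₁ = μ₂
H₁: μ₁ ≠ μ₂
df = n₁ + n₂ - 2 = 54
Pooled variance s_p² = [(n₁-1)s₁² + (n₂-1)s₂²] / (n₁ + n₂ - 2) = [(36)(9.64²) + (18)(8.64²)] / 54 = 86.8363
SE = √(s_p²(1/n₁ + 1/n₂)) = √(86.8363 × (1/37 + 1/19)) = 2.6301
t = (x̄₁ - x̄₂) / SE = (67.27 - 67.79) / 2.6301 = -0.52 / 2.6301 = -0.198
p-value = 0.8440

Since p-value > α = 0.05, we fail to reject H₀.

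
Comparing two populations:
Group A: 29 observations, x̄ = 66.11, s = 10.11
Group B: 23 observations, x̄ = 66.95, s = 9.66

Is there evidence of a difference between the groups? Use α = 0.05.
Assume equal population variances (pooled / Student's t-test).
Student's two-sample t-test (equal variances):
H₀: μ₁ = μ₂
H₁: μ₁ ≠ μ₂
df = n₁ + n₂ - 2 = 50
Pooled variance s_p² = [(n₁-1)s₁² + (n₂-1)s₂²] / (n₁ + n₂ - 2) = [(28)(10.11²) + (22)(9.66²)] / 50 = 98.2976
SE = √(s_p²(1/n₁ + 1/n₂)) = √(98.2976 × (1/29 + 1/23)) = 2.7683
t = (x̄₁ - x̄₂) / SE = (66.11 - 66.95) / 2.7683 = -0.84 / 2.7683 = -0.303
p-value = 0.7628

Since p-value > α = 0.05, we fail to reject H₀.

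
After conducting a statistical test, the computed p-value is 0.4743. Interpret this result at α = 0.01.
Since p = 0.4743 > α = 0.01, fail to reject H₀.
There is insufficient evidence to reject the null hypothesis; the result is not statistically significant at the 0.01 level.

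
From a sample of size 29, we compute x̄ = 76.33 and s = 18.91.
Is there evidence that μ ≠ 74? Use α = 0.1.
One-sample t-test:
H₀: μ = 74
H₁: μ ≠ 74
df = n - 1 = 28
t = (x̄ - μ₀) / (s/√n) = (76.33 - 74) / (18.91/√29) = 0.664
p-value = 0.5124

Since p-value > α = 0.1, we fail to reject H₀.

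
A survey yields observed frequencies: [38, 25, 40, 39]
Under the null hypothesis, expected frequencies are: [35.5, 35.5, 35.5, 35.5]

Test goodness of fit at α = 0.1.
Chi-square goodness of fit test:
H₀: observed counts match expected distribution
H₁: observed counts differ from expected distribution
df = k - 1 = 3
χ² = Σ(O - E)²/E
   = (38 - 35.5)²/35.5 + (25 - 35.5)²/35.5 + (40 - 35.5)²/35.5 + (39 - 35.5)²/35.5
   = 0.176 + 3.106 + 0.570 + 0.345
   = 4.20
p-value = 0.2409

Since p-value > α = 0.1, we fail to reject H₀.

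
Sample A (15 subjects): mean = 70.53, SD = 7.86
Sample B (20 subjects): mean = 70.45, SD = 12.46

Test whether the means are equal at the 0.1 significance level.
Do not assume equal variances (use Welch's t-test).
Welch's two-sample t-test:
H₀: μ₁ = μ₂
H₁: μ₁ ≠ μ₂
s₁²/n₁ = 7.86²/15 = 4.1186,  s₂²/n₂ = 12.46²/20 = 7.7626
SE = √(s₁²/n₁ + s₂²/n₂) = √(4.1186 + 7.7626) = 3.4469
df (Welch-Satterthwaite) = (s₁²/n₁ + s₂²/n₂)² / [(s₁²/n₁)²/(n₁-1) + (s₂²/n₂)²/(n₂-1)] ≈ 32.21
t = (x̄₁ - x̄₂) / SE = (70.53 - 70.45) / 3.4469 = 0.08 / 3.4469 = 0.023
p-value = 0.9816

Since p-value > α = 0.1, we fail to reject H₀.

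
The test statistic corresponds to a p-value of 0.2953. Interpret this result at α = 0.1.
Since p = 0.2953 > α = 0.1, fail to reject H₀.
There is insufficient evidence to reject the null hypothesis; the result is not statistically significant at the 0.1 level.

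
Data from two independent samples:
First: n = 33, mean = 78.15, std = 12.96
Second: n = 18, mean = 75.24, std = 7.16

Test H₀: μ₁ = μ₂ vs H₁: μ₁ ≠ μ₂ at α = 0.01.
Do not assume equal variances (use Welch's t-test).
Welch's two-sample t-test:
H₀: μ₁ = μ₂
H₁: μ₁ ≠ μ₂
s₁²/n₁ = 12.96²/33 = 5.0897,  s₂²/n₂ = 7.16²/18 = 2.8481
SE = √(s₁²/n₁ + s₂²/n₂) = √(5.0897 + 2.8481) = 2.8174
df (Welch-Satterthwaite) = (s₁²/n₁ + s₂²/n₂)² / [(s₁²/n₁)²/(n₁-1) + (s₂²/n₂)²/(n₂-1)] ≈ 48.97
t = (x̄₁ - x̄₂) / SE = (78.15 - 75.24) / 2.8174 = 2.91 / 2.8174 = 1.033
p-value = 0.3067

Since p-value > α = 0.01, we fail to reject H₀.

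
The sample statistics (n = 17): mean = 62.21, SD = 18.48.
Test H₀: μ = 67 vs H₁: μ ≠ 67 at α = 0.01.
One-sample t-test:
H₀: μ = 67
H₁: μ ≠ 67
df = n - 1 = 16
t = (x̄ - μ₀) / (s/√n) = (62.21 - 67) / (18.48/√17) = -1.069
p-value = 0.3011

Since p-value > α = 0.01, we fail to reject H₀.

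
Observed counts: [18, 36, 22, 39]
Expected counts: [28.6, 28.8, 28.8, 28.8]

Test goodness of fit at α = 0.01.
Chi-square goodness of fit test:
H₀: observed counts match expected distribution
H₁: observed counts differ from expected distribution
df = k - 1 = 3
χ² = Σ(O - E)²/E
   = (18 - 28.6)²/28.6 + (36 - 28.8)²/28.8 + (22 - 28.8)²/28.8 + (39 - 28.8)²/28.8
   = 3.929 + 1.800 + 1.606 + 3.612
   = 10.95
p-value = 0.0120

Since p-value > α = 0.01, we fail to reject H₀.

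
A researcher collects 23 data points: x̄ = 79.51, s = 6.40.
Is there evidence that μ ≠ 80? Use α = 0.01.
One-sample t-test:
H₀: μ = 80
H₁: μ ≠ 80
df = n - 1 = 22
t = (x̄ - μ₀) / (s/√n) = (79.51 - 80) / (6.40/√23) = -0.367
p-value = 0.7170

Since p-value > α = 0.01, we fail to reject H₀.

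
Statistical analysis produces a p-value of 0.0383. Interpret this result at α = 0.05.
Since p = 0.0383 < α = 0.05, reject H₀.
There is sufficient evidence to reject the null hypothesis; the result is statistically significant at the 0.05 level.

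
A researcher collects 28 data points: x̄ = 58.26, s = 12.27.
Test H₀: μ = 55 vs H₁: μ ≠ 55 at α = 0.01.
One-sample t-test:
H₀: μ = 55
H₁: μ ≠ 55
df = n - 1 = 27
t = (x̄ - μ₀) / (s/√n) = (58.26 - 55) / (12.27/√28) = 1.406
p-value = 0.1712

Since p-value > α = 0.01, we fail to reject H₀.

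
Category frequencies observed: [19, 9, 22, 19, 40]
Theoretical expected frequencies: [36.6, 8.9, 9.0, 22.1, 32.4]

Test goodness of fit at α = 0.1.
Chi-square goodness of fit test:
H₀: observed counts match expected distribution
H₁: observed counts differ from expected distribution
df = k - 1 = 4
χ² = Σ(O - E)²/E
   = (19 - 36.6)²/36.6 + (9 - 8.9)²/8.9 + (22 - 9.0)²/9.0 + (19 - 22.1)²/22.1 + (40 - 32.4)²/32.4
   = 8.463 + 0.001 + 18.778 + 0.435 + 1.783
   = 29.46
p-value < 0.0001

Since p-value < α = 0.1, we reject H₀.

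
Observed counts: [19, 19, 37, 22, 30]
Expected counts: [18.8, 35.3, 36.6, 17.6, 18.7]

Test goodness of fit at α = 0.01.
Chi-square goodness of fit test:
H₀: observed counts match expected distribution
H₁: observed counts differ from expected distribution
df = k - 1 = 4
χ² = Σ(O - E)²/E
   = (19 - 18.8)²/18.8 + (19 - 35.3)²/35.3 + (37 - 36.6)²/36.6 + (22 - 17.6)²/17.6 + (30 - 18.7)²/18.7
   = 0.002 + 7.527 + 0.004 + 1.100 + 6.828
   = 15.46
p-value = 0.0038

Since p-value < α = 0.01, we reject H₀.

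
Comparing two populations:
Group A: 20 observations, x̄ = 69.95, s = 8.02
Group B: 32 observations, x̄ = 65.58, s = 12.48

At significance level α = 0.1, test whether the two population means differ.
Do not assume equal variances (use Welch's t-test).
Welch's two-sample t-test:
H₀: μ₁ = μ₂
H₁: μ₁ ≠ μ₂
s₁²/n₁ = 8.02²/20 = 3.2160,  s₂²/n₂ = 12.48²/32 = 4.8672
SE = √(s₁²/n₁ + s₂²/n₂) = √(3.2160 + 4.8672) = 2.8431
df (Welch-Satterthwaite) = (s₁²/n₁ + s₂²/n₂)² / [(s₁²/n₁)²/(n₁-1) + (s₂²/n₂)²/(n₂-1)] ≈ 49.93
t = (x̄₁ - x̄₂) / SE = (69.95 - 65.58) / 2.8431 = 4.37 / 2.8431 = 1.537
p-value = 0.1306

Since p-value > α = 0.1, we fail to reject H₀.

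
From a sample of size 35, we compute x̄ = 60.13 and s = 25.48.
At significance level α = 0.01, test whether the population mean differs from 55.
One-sample t-test:
H₀: μ = 55
H₁: μ ≠ 55
df = n - 1 = 34
t = (x̄ - μ₀) / (s/√n) = (60.13 - 55) / (25.48/√35) = 1.191
p-value = 0.2419

Since p-value > α = 0.01, we fail to reject H₀.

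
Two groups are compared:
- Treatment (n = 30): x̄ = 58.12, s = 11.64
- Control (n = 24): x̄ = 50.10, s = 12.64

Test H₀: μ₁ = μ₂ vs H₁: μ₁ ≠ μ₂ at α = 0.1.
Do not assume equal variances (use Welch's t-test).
Welch's two-sample t-test:
H₀: μ₁ = μ₂
H₁: μ₁ ≠ μ₂
s₁²/n₁ = 11.64²/30 = 4.5163,  s₂²/n₂ = 12.64²/24 = 6.6571
SE = √(s₁²/n₁ + s₂²/n₂) = √(4.5163 + 6.6571) = 3.3427
df (Welch-Satterthwaite) = (s₁²/n₁ + s₂²/n₂)² / [(s₁²/n₁)²/(n₁-1) + (s₂²/n₂)²/(n₂-1)] ≈ 47.47
t = (x̄₁ - x̄₂) / SE = (58.12 - 50.10) / 3.3427 = 8.02 / 3.3427 = 2.399
p-value = 0.0204

Since p-value < α = 0.1, we reject H₀.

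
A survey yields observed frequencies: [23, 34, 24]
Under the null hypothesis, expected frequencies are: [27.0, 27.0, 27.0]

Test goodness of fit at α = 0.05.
Chi-square goodness of fit test:
H₀: observed counts match expected distribution
H₁: observed counts differ from expected distribution
df = k - 1 = 2
χ² = Σ(O - E)²/E
   = (23 - 27.0)²/27.0 + (34 - 27.0)²/27.0 + (24 - 27.0)²/27.0
   = 0.593 + 1.815 + 0.333
   = 2.74
p-value = 0.2540

Since p-value > α = 0.05, we fail to reject H₀.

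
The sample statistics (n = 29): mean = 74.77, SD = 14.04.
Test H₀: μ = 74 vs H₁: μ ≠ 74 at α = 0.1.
One-sample t-test:
H₀: μ = 74
H₁: μ ≠ 74
df = n - 1 = 28
t = (x̄ - μ₀) / (s/√n) = (74.77 - 74) / (14.04/√29) = 0.295
p-value = 0.7699

Since p-value > α = 0.1, we fail to reject H₀.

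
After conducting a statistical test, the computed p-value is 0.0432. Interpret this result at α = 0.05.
Since p = 0.0432 < α = 0.05, reject H₀.
There is sufficient evidence to reject the null hypothesis; the result is statistically significant at the 0.05 level.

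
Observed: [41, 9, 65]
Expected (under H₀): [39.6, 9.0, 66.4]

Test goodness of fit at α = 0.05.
Chi-square goodness of fit test:
H₀: observed counts match expected distribution
H₁: observed counts differ from expected distribution
df = k - 1 = 2
χ² = Σ(O - E)²/E
   = (41 - 39.6)²/39.6 + (9 - 9.0)²/9.0 + (65 - 66.4)²/66.4
   = 0.049 + 0.000 + 0.030
   = 0.08
p-value = 0.9613

Since p-value > α = 0.05, we fail to reject H₀.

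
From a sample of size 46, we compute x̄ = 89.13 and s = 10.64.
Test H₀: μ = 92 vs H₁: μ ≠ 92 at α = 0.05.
One-sample t-test:
H₀: μ = 92
H₁: μ ≠ 92
df = n - 1 = 45
t = (x̄ - μ₀) / (s/√n) = (89.13 - 92) / (10.64/√46) = -1.829
p-value = 0.0740

Since p-value > α = 0.05, we fail to reject H₀.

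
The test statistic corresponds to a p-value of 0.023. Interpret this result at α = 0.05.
Since p = 0.023 < α = 0.05, reject H₀.
There is sufficient evidence to reject the null hypothesis; the result is statistically significant at the 0.05 level.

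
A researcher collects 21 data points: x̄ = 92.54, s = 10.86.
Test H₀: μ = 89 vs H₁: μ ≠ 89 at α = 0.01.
One-sample t-test:
H₀: μ = 89
H₁: μ ≠ 89
df = n - 1 = 20
t = (x̄ - μ₀) / (s/√n) = (92.54 - 89) / (10.86/√21) = 1.494
p-value = 0.1508

Since p-value > α = 0.01, we fail to reject H₀.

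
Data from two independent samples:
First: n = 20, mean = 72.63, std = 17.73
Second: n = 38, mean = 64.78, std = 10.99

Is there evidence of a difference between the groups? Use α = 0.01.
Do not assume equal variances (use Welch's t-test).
Welch's two-sample t-test:
H₀: μ₁ = μ₂
H₁: μ₁ ≠ μ₂
s₁²/n₁ = 17.73²/20 = 15.7176,  s₂²/n₂ = 10.99²/38 = 3.1784
SE = √(s₁²/n₁ + s₂²/n₂) = √(15.7176 + 3.1784) = 4.3470
df (Welch-Satterthwaite) = (s₁²/n₁ + s₂²/n₂)² / [(s₁²/n₁)²/(n₁-1) + (s₂²/n₂)²/(n₂-1)] ≈ 26.90
t = (x̄₁ - x̄₂) / SE = (72.63 - 64.78) / 4.3470 = 7.85 / 4.3470 = 1.806
p-value = 0.0821

Since p-value > α = 0.01, we fail to reject H₀.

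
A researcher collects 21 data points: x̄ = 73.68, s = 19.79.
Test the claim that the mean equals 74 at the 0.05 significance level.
One-sample t-test:
H₀: μ = 74
H₁: μ ≠ 74
df = n - 1 = 20
t = (x̄ - μ₀) / (s/√n) = (73.68 - 74) / (19.79/√21) = -0.074
p-value = 0.9417

Since p-value > α = 0.05, we fail to reject H₀.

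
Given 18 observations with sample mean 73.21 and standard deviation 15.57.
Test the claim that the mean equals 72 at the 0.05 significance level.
One-sample t-test:
H₀: μ = 72
H₁: μ ≠ 72
df = n - 1 = 17
t = (x̄ - μ₀) / (s/√n) = (73.21 - 72) / (15.57/√18) = 0.330
p-value = 0.7456

Since p-value > α = 0.05, we fail to reject H₀.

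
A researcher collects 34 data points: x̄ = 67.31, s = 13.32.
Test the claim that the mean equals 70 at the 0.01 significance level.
One-sample t-test:
H₀: μ = 70
H₁: μ ≠ 70
df = n - 1 = 33
t = (x̄ - μ₀) / (s/√n) = (67.31 - 70) / (13.32/√34) = -1.178
p-value = 0.2474

Since p-value > α = 0.01, we fail to reject H₀.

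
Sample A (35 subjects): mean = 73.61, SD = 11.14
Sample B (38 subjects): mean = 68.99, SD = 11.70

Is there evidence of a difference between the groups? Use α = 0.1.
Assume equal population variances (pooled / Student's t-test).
Student's two-sample t-test (equal variances):
H₀: μ₁ = μ₂
H₁: μ₁ ≠ μ₂
df = n₁ + n₂ - 2 = 71
Pooled variance s_p² = [(n₁-1)s₁² + (n₂-1)s₂²] / (n₁ + n₂ - 2) = [(34)(11.14²) + (37)(11.70²)] / 71 = 130.7650
SE = √(s_p²(1/n₁ + 1/n₂)) = √(130.7650 × (1/35 + 1/38)) = 2.6791
t = (x̄₁ - x̄₂) / SE = (73.61 - 68.99) / 2.6791 = 4.62 / 2.6791 = 1.724
p-value = 0.0890

Since p-value < α = 0.1, we reject H₀.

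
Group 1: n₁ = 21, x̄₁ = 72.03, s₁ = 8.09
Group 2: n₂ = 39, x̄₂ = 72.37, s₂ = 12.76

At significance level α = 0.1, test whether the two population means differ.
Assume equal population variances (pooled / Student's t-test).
Student's two-sample t-test (equal variances):
H₀: μ₁ = μ₂
H₁: μ₁ ≠ μ₂
df = n₁ + n₂ - 2 = 58
Pooled variance s_p² = [(n₁-1)s₁² + (n₂-1)s₂²] / (n₁ + n₂ - 2) = [(20)(8.09²) + (38)(12.76²)] / 58 = 129.2419
SE = √(s_p²(1/n₁ + 1/n₂)) = √(129.2419 × (1/21 + 1/39)) = 3.0771
t = (x̄₁ - x̄₂) / SE = (72.03 - 72.37) / 3.0771 = -0.34 / 3.0771 = -0.110
p-value = 0.9124

Since p-value > α = 0.1, we fail to reject H₀.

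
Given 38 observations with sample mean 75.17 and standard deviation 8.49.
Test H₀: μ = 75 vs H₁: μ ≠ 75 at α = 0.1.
One-sample t-test:
H₀: μ = 75
H₁: μ ≠ 75
df = n - 1 = 37
t = (x̄ - μ₀) / (s/√n) = (75.17 - 75) / (8.49/√38) = 0.123
p-value = 0.9024

Since p-value > α = 0.1, we fail to reject H₀.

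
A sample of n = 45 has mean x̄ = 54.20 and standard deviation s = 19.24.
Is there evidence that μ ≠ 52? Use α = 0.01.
One-sample t-test:
H₀: μ = 52
H₁: μ ≠ 52
df = n - 1 = 44
t = (x̄ - μ₀) / (s/√n) = (54.20 - 52) / (19.24/√45) = 0.767
p-value = 0.4471

Since p-value > α = 0.01, we fail to reject H₀.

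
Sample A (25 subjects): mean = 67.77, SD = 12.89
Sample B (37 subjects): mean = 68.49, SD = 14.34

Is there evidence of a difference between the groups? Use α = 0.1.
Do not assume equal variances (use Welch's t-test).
Welch's two-sample t-test:
H₀: μ₁ = μ₂
H₁: μ₁ ≠ μ₂
s₁²/n₁ = 12.89²/25 = 6.6461,  s₂²/n₂ = 14.34²/37 = 5.5577
SE = √(s₁²/n₁ + s₂²/n₂) = √(6.6461 + 5.5577) = 3.4934
df (Welch-Satterthwaite) = (s₁²/n₁ + s₂²/n₂)² / [(s₁²/n₁)²/(n₁-1) + (s₂²/n₂)²/(n₂-1)] ≈ 55.19
t = (x̄₁ - x̄₂) / SE = (67.77 - 68.49) / 3.4934 = -0.72 / 3.4934 = -0.206
p-value = 0.8375

Since p-value > α = 0.1, we fail to reject H₀.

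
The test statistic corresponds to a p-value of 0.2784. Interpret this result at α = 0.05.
Since p = 0.2784 > α = 0.05, fail to reject H₀.
There is insufficient evidence to reject the null hypothesis; the result is not statistically significant at the 0.05 level.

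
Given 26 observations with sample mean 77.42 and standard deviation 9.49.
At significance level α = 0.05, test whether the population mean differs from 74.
One-sample t-test:
H₀: μ = 74
H₁: μ ≠ 74
df = n - 1 = 25
t = (x̄ - μ₀) / (s/√n) = (77.42 - 74) / (9.49/√26) = 1.838
p-value = 0.0780

Since p-value > α = 0.05, we fail to reject H₀.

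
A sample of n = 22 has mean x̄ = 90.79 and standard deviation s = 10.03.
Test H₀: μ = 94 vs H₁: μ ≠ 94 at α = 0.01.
One-sample t-test:
H₀: μ = 94
H₁: μ ≠ 94
df = n - 1 = 21
t = (x̄ - μ₀) / (s/√n) = (90.79 - 94) / (10.03/√22) = -1.501
p-value = 0.1482

Since p-value > α = 0.01, we fail to reject H₀.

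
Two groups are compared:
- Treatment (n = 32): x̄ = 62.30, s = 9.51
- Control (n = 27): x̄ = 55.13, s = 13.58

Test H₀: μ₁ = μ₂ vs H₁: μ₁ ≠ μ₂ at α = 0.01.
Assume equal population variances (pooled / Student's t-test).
Student's two-sample t-test (equal variances):
H₀: μ₁ = μ₂
H₁: μ₁ ≠ μ₂
df = n₁ + n₂ - 2 = 57
Pooled variance s_p² = [(n₁-1)s₁² + (n₂-1)s₂²] / (n₁ + n₂ - 2) = [(31)(9.51²) + (26)(13.58²)] / 57 = 133.3065
SE = √(s_p²(1/n₁ + 1/n₂)) = √(133.3065 × (1/32 + 1/27)) = 3.0171
t = (x̄₁ - x̄₂) / SE = (62.30 - 55.13) / 3.0171 = 7.17 / 3.0171 = 2.376
p-value = 0.0209

Since p-value > α = 0.01, we fail to reject H₀.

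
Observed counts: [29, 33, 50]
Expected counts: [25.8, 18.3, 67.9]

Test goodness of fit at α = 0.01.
Chi-square goodness of fit test:
H₀: observed counts match expected distribution
H₁: observed counts differ from expected distribution
df = k - 1 = 2
χ² = Σ(O - E)²/E
   = (29 - 25.8)²/25.8 + (33 - 18.3)²/18.3 + (50 - 67.9)²/67.9
   = 0.397 + 11.808 + 4.719
   = 16.92
p-value = 0.0002

Since p-value < α = 0.01, we reject H₀.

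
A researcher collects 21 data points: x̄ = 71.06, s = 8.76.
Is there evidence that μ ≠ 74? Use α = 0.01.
One-sample t-test:
H₀: μ = 74
H₁: μ ≠ 74
df = n - 1 = 20
t = (x̄ - μ₀) / (s/√n) = (71.06 - 74) / (8.76/√21) = -1.538
p-value = 0.1397

Since p-value > α = 0.01, we fail to reject H₀.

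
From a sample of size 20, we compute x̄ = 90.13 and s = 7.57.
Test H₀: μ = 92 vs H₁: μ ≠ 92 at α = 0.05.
One-sample t-test:
H₀: μ = 92
H₁: μ ≠ 92
df = n - 1 = 19
t = (x̄ - μ₀) / (s/√n) = (90.13 - 92) / (7.57/√20) = -1.105
p-value = 0.2831

Since p-value > α = 0.05, we fail to reject H₀.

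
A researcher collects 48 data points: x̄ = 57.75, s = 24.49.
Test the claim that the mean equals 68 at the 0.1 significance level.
One-sample t-test:
H₀: μ = 68
H₁: μ ≠ 68
df = n - 1 = 47
t = (x̄ - μ₀) / (s/√n) = (57.75 - 68) / (24.49/√48) = -2.900
p-value = 0.0057

Since p-value < α = 0.1, we reject H₀.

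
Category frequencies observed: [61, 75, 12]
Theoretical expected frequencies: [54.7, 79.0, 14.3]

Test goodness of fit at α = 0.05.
Chi-square goodness of fit test:
H₀: observed counts match expected distribution
H₁: observed counts differ from expected distribution
df = k - 1 = 2
χ² = Σ(O - E)²/E
   = (61 - 54.7)²/54.7 + (75 - 79.0)²/79.0 + (12 - 14.3)²/14.3
   = 0.726 + 0.203 + 0.370
   = 1.30
p-value = 0.5226

Since p-value > α = 0.05, we fail to reject H₀.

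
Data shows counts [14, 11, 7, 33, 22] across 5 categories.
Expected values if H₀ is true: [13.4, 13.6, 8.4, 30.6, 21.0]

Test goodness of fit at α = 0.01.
Chi-square goodness of fit test:
H₀: observed counts match expected distribution
H₁: observed counts differ from expected distribution
df = k - 1 = 4
χ² = Σ(O - E)²/E
   = (14 - 13.4)²/13.4 + (11 - 13.6)²/13.6 + (7 - 8.4)²/8.4 + (33 - 30.6)²/30.6 + (22 - 21.0)²/21.0
   = 0.027 + 0.497 + 0.233 + 0.188 + 0.048
   = 0.99
p-value = 0.9108

Since p-value > α = 0.01, we fail to reject H₀.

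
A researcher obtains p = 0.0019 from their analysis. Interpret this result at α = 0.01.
Since p = 0.0019 < α = 0.01, reject H₀.
There is sufficient evidence to reject the null hypothesis; the result is statistically significant at the 0.01 level.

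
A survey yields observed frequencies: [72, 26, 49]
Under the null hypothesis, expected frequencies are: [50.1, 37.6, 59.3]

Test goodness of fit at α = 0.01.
Chi-square goodness of fit test:
H₀: observed counts match expected distribution
H₁: observed counts differ from expected distribution
df = k - 1 = 2
χ² = Σ(O - E)²/E
   = (72 - 50.1)²/50.1 + (26 - 37.6)²/37.6 + (49 - 59.3)²/59.3
   = 9.573 + 3.579 + 1.789
   = 14.94
p-value = 0.0006

Since p-value < α = 0.01, we reject H₀.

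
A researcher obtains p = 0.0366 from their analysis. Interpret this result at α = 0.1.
Since p = 0.0366 < α = 0.1, reject H₀.
There is sufficient evidence to reject the null hypothesis; the result is statistically significant at the 0.1 level.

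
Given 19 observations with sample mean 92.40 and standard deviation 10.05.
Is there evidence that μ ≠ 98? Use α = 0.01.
One-sample t-test:
H₀: μ = 98
H₁: μ ≠ 98
df = n - 1 = 18
t = (x̄ - μ₀) / (s/√n) = (92.40 - 98) / (10.05/√19) = -2.429
p-value = 0.0258

Since p-value > α = 0.01, we fail to reject H₀.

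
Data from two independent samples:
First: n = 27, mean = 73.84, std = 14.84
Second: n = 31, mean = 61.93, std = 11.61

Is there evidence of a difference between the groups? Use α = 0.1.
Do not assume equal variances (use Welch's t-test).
Welch's two-sample t-test:
H₀: μ₁ = μ₂
H₁: μ₁ ≠ μ₂
s₁²/n₁ = 14.84²/27 = 8.1565,  s₂²/n₂ = 11.61²/31 = 4.3481
SE = √(s₁²/n₁ + s₂²/n₂) = √(8.1565 + 4.3481) = 3.5362
df (Welch-Satterthwaite) = (s₁²/n₁ + s₂²/n₂)² / [(s₁²/n₁)²/(n₁-1) + (s₂²/n₂)²/(n₂-1)] ≈ 49.03
t = (x̄₁ - x̄₂) / SE = (73.84 - 61.93) / 3.5362 = 11.91 / 3.5362 = 3.368
p-value = 0.0015

Since p-value < α = 0.1, we reject H₀.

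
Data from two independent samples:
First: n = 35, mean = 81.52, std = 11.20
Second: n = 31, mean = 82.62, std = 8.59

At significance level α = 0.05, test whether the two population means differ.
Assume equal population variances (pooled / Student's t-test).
Student's two-sample t-test (equal variances):
H₀: μ₁ = μ₂
H₁: μ₁ ≠ μ₂
df = n₁ + n₂ - 2 = 64
Pooled variance s_p² = [(n₁-1)s₁² + (n₂-1)s₂²] / (n₁ + n₂ - 2) = [(34)(11.20²) + (30)(8.59²)] / 64 = 101.2282
SE = √(s_p²(1/n₁ + 1/n₂)) = √(101.2282 × (1/35 + 1/31)) = 2.4815
t = (x̄₁ - x̄₂) / SE = (81.52 - 82.62) / 2.4815 = -1.10 / 2.4815 = -0.443
p-value = 0.6591

Since p-value > α = 0.05, we fail to reject H₀.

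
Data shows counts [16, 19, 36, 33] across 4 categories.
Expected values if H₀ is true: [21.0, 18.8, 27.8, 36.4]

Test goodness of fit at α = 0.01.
Chi-square goodness of fit test:
H₀: observed counts match expected distribution
H₁: observed counts differ from expected distribution
df = k - 1 = 3
χ² = Σ(O - E)²/E
   = (16 - 21.0)²/21.0 + (19 - 18.8)²/18.8 + (36 - 27.8)²/27.8 + (33 - 36.4)²/36.4
   = 1.190 + 0.002 + 2.419 + 0.318
   = 3.93
p-value = 0.2692

Since p-value > α = 0.01, we fail to reject H₀.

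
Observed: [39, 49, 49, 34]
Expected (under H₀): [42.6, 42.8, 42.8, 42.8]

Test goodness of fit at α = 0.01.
Chi-square goodness of fit test:
H₀: observed counts match expected distribution
H₁: observed counts differ from expected distribution
df = k - 1 = 3
χ² = Σ(O - E)²/E
   = (39 - 42.6)²/42.6 + (49 - 42.8)²/42.8 + (49 - 42.8)²/42.8 + (34 - 42.8)²/42.8
   = 0.304 + 0.898 + 0.898 + 1.809
   = 3.91
p-value = 0.2714

Since p-value > α = 0.01, we fail to reject H₀.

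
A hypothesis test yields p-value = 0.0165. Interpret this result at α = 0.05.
Since p = 0.0165 < α = 0.05, reject H₀.
There is sufficient evidence to reject the null hypothesis; the result is statistically significant at the 0.05 level.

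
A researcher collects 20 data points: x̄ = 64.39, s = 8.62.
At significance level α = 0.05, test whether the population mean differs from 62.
One-sample t-test:
H₀: μ = 62
H₁: μ ≠ 62
df = n - 1 = 19
t = (x̄ - μ₀) / (s/√n) = (64.39 - 62) / (8.62/√20) = 1.240
p-value = 0.2301

Since p-value > α = 0.05, we fail to reject H₀.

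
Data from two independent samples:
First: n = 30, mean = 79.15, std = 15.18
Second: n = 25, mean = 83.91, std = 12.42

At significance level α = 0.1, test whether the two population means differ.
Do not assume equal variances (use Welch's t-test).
Welch's two-sample t-test:
H₀: μ₁ = μ₂
H₁: μ₁ ≠ μ₂
s₁²/n₁ = 15.18²/30 = 7.6811,  s₂²/n₂ = 12.42²/25 = 6.1703
SE = √(s₁²/n₁ + s₂²/n₂) = √(7.6811 + 6.1703) = 3.7217
df (Welch-Satterthwaite) = (s₁²/n₁ + s₂²/n₂)² / [(s₁²/n₁)²/(n₁-1) + (s₂²/n₂)²/(n₂-1)] ≈ 52.99
t = (x̄₁ - x̄₂) / SE = (79.15 - 83.91) / 3.7217 = -4.76 / 3.7217 = -1.279
p-value = 0.2065

Since p-value > α = 0.1, we fail to reject H₀.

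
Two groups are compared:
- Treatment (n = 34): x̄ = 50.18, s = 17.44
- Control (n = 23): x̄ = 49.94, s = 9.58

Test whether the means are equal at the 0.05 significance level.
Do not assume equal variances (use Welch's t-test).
Welch's two-sample t-test:
H₀: μ₁ = μ₂
H₁: μ₁ ≠ μ₂
s₁²/n₁ = 17.44²/34 = 8.9457,  s₂²/n₂ = 9.58²/23 = 3.9903
SE = √(s₁²/n₁ + s₂²/n₂) = √(8.9457 + 3.9903) = 3.5967
df (Welch-Satterthwaite) = (s₁²/n₁ + s₂²/n₂)² / [(s₁²/n₁)²/(n₁-1) + (s₂²/n₂)²/(n₂-1)] ≈ 53.14
t = (x̄₁ - x̄₂) / SE = (50.18 - 49.94) / 3.5967 = 0.24 / 3.5967 = 0.067
p-value = 0.9470

Since p-value > α = 0.05, we fail to reject H₀.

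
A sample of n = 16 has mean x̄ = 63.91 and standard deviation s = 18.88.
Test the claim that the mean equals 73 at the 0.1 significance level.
One-sample t-test:
H₀: μ = 73
H₁: μ ≠ 73
df = n - 1 = 15
t = (x̄ - μ₀) / (s/√n) = (63.91 - 73) / (18.88/√16) = -1.926
p-value = 0.0733

Since p-value < α = 0.1, we reject H₀.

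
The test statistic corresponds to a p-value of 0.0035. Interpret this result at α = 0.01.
Since p = 0.0035 < α = 0.01, reject H₀.
There is sufficient evidence to reject the null hypothesis; the result is statistically significant at the 0.01 level.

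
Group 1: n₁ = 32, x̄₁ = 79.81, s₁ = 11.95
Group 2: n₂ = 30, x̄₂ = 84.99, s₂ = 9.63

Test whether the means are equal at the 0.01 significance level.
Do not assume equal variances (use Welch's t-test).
Welch's two-sample t-test:
H₀: μ₁ = μ₂
H₁: μ₁ ≠ μ₂
s₁²/n₁ = 11.95²/32 = 4.4626,  s₂²/n₂ = 9.63²/30 = 3.0912
SE = √(s₁²/n₁ + s₂²/n₂) = √(4.4626 + 3.0912) = 2.7484
df (Welch-Satterthwaite) = (s₁²/n₁ + s₂²/n₂)² / [(s₁²/n₁)²/(n₁-1) + (s₂²/n₂)²/(n₂-1)] ≈ 58.71
t = (x̄₁ - x̄₂) / SE = (79.81 - 84.99) / 2.7484 = -5.18 / 2.7484 = -1.885
p-value = 0.0644

Since p-value > α = 0.01, we fail to reject H₀.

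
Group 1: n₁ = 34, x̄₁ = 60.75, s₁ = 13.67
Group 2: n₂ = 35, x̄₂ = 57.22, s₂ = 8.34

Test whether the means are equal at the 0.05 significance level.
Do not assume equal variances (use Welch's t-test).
Welch's two-sample t-test:
H₀: μ₁ = μ₂
H₁: μ₁ ≠ μ₂
s₁²/n₁ = 13.67²/34 = 5.4961,  s₂²/n₂ = 8.34²/35 = 1.9873
SE = √(s₁²/n₁ + s₂²/n₂) = √(5.4961 + 1.9873) = 2.7356
df (Welch-Satterthwaite) = (s₁²/n₁ + s₂²/n₂)² / [(s₁²/n₁)²/(n₁-1) + (s₂²/n₂)²/(n₂-1)] ≈ 54.29
t = (x̄₁ - x̄₂) / SE = (60.75 - 57.22) / 2.7356 = 3.53 / 2.7356 = 1.290
p-value = 0.2024

Since p-value > α = 0.05, we fail to reject H₀.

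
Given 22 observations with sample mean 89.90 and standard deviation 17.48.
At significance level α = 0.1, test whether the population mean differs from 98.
One-sample t-test:
H₀: μ = 98
H₁: μ ≠ 98
df = n - 1 = 21
t = (x̄ - μ₀) / (s/√n) = (89.90 - 98) / (17.48/√22) = -2.173
p-value = 0.0413

Since p-value < α = 0.1, we reject H₀.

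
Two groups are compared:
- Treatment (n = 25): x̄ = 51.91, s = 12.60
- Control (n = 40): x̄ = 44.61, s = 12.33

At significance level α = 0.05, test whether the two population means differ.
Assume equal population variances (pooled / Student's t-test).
Student's two-sample t-test (equal variances):
H₀: μ₁ = μ₂
H₁: μ₁ ≠ μ₂
df = n₁ + n₂ - 2 = 63
Pooled variance s_p² = [(n₁-1)s₁² + (n₂-1)s₂²] / (n₁ + n₂ - 2) = [(24)(12.60²) + (39)(12.33²)] / 63 = 154.5931
SE = √(s_p²(1/n₁ + 1/n₂)) = √(154.5931 × (1/25 + 1/40)) = 3.1699
t = (x̄₁ - x̄₂) / SE = (51.91 - 44.61) / 3.1699 = 7.30 / 3.1699 = 2.303
p-value = 0.0246

Since p-value < α = 0.05, we reject H₀.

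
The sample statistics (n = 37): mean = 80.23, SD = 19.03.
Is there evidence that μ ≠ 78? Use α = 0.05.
One-sample t-test:
H₀: μ = 78
H₁: μ ≠ 78
df = n - 1 = 36
t = (x̄ - μ₀) / (s/√n) = (80.23 - 78) / (19.03/√37) = 0.713
p-value = 0.4806

Since p-value > α = 0.05, we fail to reject H₀.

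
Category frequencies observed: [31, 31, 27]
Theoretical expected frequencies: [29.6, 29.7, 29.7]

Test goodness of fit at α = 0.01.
Chi-square goodness of fit test:
H₀: observed counts match expected distribution
H₁: observed counts differ from expected distribution
df = k - 1 = 2
χ² = Σ(O - E)²/E
   = (31 - 29.6)²/29.6 + (31 - 29.7)²/29.7 + (27 - 29.7)²/29.7
   = 0.066 + 0.057 + 0.245
   = 0.37
p-value = 0.8317

Since p-value > α = 0.01, we fail to reject H₀.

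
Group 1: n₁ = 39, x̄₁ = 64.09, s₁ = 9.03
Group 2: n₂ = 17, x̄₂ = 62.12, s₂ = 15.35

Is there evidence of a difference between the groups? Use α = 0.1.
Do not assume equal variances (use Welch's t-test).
Welch's two-sample t-test:
H₀: μ₁ = μ₂
H₁: μ₁ ≠ μ₂
s₁²/n₁ = 9.03²/39 = 2.0908,  s₂²/n₂ = 15.35²/17 = 13.8601
SE = √(s₁²/n₁ + s₂²/n₂) = √(2.0908 + 13.8601) = 3.9939
df (Welch-Satterthwaite) = (s₁²/n₁ + s₂²/n₂)² / [(s₁²/n₁)²/(n₁-1) + (s₂²/n₂)²/(n₂-1)] ≈ 20.99
t = (x̄₁ - x̄₂) / SE = (64.09 - 62.12) / 3.9939 = 1.97 / 3.9939 = 0.493
p-value = 0.6270

Since p-value > α = 0.1, we fail to reject H₀.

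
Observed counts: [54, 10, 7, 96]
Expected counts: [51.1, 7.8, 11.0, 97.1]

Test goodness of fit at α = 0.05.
Chi-square goodness of fit test:
H₀: observed counts match expected distribution
H₁: observed counts differ from expected distribution
df = k - 1 = 3
χ² = Σ(O - E)²/E
   = (54 - 51.1)²/51.1 + (10 - 7.8)²/7.8 + (7 - 11.0)²/11.0 + (96 - 97.1)²/97.1
   = 0.165 + 0.621 + 1.455 + 0.012
   = 2.25
p-value = 0.5218

Since p-value > α = 0.05, we fail to reject H₀.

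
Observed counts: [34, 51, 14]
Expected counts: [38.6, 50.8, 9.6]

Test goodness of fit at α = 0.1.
Chi-square goodness of fit test:
H₀: observed counts match expected distribution
H₁: observed counts differ from expected distribution
df = k - 1 = 2
χ² = Σ(O - E)²/E
   = (34 - 38.6)²/38.6 + (51 - 50.8)²/50.8 + (14 - 9.6)²/9.6
   = 0.548 + 0.001 + 2.017
   = 2.57
p-value = 0.2773

Since p-value > α = 0.1, we fail to reject H₀.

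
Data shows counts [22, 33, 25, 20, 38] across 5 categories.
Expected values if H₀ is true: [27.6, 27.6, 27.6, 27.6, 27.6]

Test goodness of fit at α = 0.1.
Chi-square goodness of fit test:
H₀: observed counts match expected distribution
H₁: observed counts differ from expected distribution
df = k - 1 = 4
χ² = Σ(O - E)²/E
   = (22 - 27.6)²/27.6 + (33 - 27.6)²/27.6 + (25 - 27.6)²/27.6 + (20 - 27.6)²/27.6 + (38 - 27.6)²/27.6
   = 1.136 + 1.057 + 0.245 + 2.093 + 3.919
   = 8.45
p-value = 0.0764

Since p-value < α = 0.1, we reject H₀.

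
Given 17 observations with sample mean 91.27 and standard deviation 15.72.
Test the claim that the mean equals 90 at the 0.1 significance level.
One-sample t-test:
H₀: μ = 90
H₁: μ ≠ 90
df = n - 1 = 16
t = (x̄ - μ₀) / (s/√n) = (91.27 - 90) / (15.72/√17) = 0.333
p-value = 0.7434

Since p-value > α = 0.1, we fail to reject H₀.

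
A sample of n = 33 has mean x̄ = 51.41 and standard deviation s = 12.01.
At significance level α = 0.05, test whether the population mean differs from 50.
One-sample t-test:
H₀: μ = 50
H₁: μ ≠ 50
df = n - 1 = 32
t = (x̄ - μ₀) / (s/√n) = (51.41 - 50) / (12.01/√33) = 0.674
p-value = 0.5049

Since p-value > α = 0.05, we fail to reject H₀.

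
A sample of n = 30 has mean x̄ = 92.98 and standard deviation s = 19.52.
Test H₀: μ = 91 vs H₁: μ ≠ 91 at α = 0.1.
One-sample t-test:
H₀: μ = 91
H₁: μ ≠ 91
df = n - 1 = 29
t = (x̄ - μ₀) / (s/√n) = (92.98 - 91) / (19.52/√30) = 0.556
p-value = 0.5828

Since p-value > α = 0.1, we fail to reject H₀.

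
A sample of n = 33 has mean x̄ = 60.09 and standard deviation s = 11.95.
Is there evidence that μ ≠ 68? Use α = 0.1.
One-sample t-test:
H₀: μ = 68
H₁: μ ≠ 68
df = n - 1 = 32
t = (x̄ - μ₀) / (s/√n) = (60.09 - 68) / (11.95/√33) = -3.802
p-value = 0.0006

Since p-value < α = 0.1, we reject H₀.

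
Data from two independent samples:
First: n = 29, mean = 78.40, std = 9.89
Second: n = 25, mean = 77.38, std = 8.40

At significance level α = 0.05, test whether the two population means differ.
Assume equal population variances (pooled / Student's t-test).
Student's two-sample t-test (equal variances):
H₀: μ₁ = μ₂
H₁: μ₁ ≠ μ₂
df = n₁ + n₂ - 2 = 52
Pooled variance s_p² = [(n₁-1)s₁² + (n₂-1)s₂²] / (n₁ + n₂ - 2) = [(28)(9.89²) + (24)(8.40²)] / 52 = 85.2342
SE = √(s_p²(1/n₁ + 1/n₂)) = √(85.2342 × (1/29 + 1/25)) = 2.5196
t = (x̄₁ - x̄₂) / SE = (78.40 - 77.38) / 2.5196 = 1.02 / 2.5196 = 0.405
p-value = 0.6873

Since p-value > α = 0.05, we fail to reject H₀.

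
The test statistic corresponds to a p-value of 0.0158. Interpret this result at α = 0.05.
Since p = 0.0158 < α = 0.05, reject H₀.
There is sufficient evidence to reject the null hypothesis; the result is statistically significant at the 0.05 level.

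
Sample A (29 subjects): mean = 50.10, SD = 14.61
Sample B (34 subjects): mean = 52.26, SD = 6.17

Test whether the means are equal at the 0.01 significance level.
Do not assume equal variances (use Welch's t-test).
Welch's two-sample t-test:
H₀: μ₁ = μ₂
H₁: μ₁ ≠ μ₂
s₁²/n₁ = 14.61²/29 = 7.3604,  s₂²/n₂ = 6.17²/34 = 1.1197
SE = √(s₁²/n₁ + s₂²/n₂) = √(7.3604 + 1.1197) = 2.9121
df (Welch-Satterthwaite) = (s₁²/n₁ + s₂²/n₂)² / [(s₁²/n₁)²/(n₁-1) + (s₂²/n₂)²/(n₂-1)] ≈ 36.45
t = (x̄₁ - x̄₂) / SE = (50.10 - 52.26) / 2.9121 = -2.16 / 2.9121 = -0.742
p-value = 0.4630

Since p-value > α = 0.01, we fail to reject H₀.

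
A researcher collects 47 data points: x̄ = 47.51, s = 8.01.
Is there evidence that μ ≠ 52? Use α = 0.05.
One-sample t-test:
H₀: μ = 52
H₁: μ ≠ 52
df = n - 1 = 46
t = (x̄ - μ₀) / (s/√n) = (47.51 - 52) / (8.01/√47) = -3.843
p-value = 0.0004

Since p-value < α = 0.05, we reject H₀.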